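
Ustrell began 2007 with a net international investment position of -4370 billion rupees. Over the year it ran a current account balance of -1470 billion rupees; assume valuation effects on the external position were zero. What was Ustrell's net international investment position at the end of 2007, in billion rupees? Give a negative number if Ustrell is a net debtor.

-5840

With no valuation effects, change in NIIP = current account = -1470
End-of-year NIIP = -4370 + (-1470) = -5840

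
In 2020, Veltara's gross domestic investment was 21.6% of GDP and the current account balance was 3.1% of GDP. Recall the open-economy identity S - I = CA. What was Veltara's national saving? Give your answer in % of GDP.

S - I = CA (net lending to the rest of the world).
S = I + CA = 21.6 + 3.1 = 24.7

24.7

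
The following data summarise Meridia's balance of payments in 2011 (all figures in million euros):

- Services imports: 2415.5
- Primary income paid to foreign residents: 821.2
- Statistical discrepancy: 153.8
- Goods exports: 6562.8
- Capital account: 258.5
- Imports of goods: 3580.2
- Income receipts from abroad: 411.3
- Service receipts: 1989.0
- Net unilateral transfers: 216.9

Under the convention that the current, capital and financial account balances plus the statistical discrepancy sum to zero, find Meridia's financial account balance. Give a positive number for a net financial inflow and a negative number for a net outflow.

-2775.4

Goods balance = 6562.8 - 3580.2 = 2982.6
Services balance = 1989.0 - 2415.5 = -426.5
Trade balance (goods + services) = 2982.6 + (-426.5) = 2556.1
Net primary income = 411.3 - 821.2 = -409.9
Net secondary income = 216.9
Current account = 2556.1 + (-409.9) + 216.9 = 2363.1
Financial account = -(2363.1 + 258.5 + 153.8) = -2775.4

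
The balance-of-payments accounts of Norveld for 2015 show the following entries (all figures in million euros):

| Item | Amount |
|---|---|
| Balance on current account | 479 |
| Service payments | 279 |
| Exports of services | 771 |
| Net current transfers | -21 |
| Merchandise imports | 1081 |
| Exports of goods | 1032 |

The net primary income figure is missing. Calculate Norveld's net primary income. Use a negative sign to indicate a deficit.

Current account = goods balance + services balance + net primary income + net secondary income
Sum of the known components = 422
Net primary income = CA - (known components) = 479 - 422 = 57

57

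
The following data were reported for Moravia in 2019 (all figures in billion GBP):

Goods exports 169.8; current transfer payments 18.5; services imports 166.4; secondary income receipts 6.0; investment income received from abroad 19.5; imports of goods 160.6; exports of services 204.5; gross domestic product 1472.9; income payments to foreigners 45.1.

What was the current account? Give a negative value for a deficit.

Goods balance = 169.8 - 160.6 = 9.2
Services balance = 204.5 - 166.4 = 38.1
Trade balance (goods + services) = 9.2 + 38.1 = 47.3
Net primary income = 19.5 - 45.1 = -25.6
Net secondary income = 6.0 - 18.5 = -12.5
Current account = 47.3 + (-25.6) + (-12.5) = 9.2

9.2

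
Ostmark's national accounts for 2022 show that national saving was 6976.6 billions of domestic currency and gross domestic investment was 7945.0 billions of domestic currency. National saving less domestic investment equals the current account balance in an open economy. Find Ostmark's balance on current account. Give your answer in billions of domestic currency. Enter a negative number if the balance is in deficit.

-968.4

CA = S - I = 6976.6 - 7945.0 = -968.4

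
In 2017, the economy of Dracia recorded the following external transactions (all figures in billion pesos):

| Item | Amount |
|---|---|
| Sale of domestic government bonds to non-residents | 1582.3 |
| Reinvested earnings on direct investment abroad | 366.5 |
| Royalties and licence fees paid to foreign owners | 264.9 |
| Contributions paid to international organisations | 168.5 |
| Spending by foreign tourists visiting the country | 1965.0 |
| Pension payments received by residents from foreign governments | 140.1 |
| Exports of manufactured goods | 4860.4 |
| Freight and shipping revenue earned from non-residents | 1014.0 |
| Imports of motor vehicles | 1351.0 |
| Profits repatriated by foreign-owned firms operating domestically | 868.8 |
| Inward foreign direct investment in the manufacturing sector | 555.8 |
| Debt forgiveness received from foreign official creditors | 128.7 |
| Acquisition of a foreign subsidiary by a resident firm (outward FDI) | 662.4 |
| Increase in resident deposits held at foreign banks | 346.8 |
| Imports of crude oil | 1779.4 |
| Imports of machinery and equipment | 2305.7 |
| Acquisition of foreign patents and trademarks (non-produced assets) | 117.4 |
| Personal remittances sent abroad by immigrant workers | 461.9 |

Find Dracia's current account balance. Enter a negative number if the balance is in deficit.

1145.8

Goods: -1351.0 + 4860.4 - 2305.7 - 1779.4 = -575.7
Services: 1965.0 - 264.9 + 1014.0 = 2714.1
Primary income: 366.5 - 868.8 = -502.3
Secondary income: 140.1 - 168.5 - 461.9 = -490.3
Current account = (-575.7) + 2714.1 + (-502.3) + (-490.3) = 1145.8
(Excluded from the current account — financial account: sale of domestic government bonds to non-residents 1582.3, inward foreign direct investment in the manufacturing sector 555.8, acquisition of a foreign subsidiary by a resident firm (outward FDI) 662.4, increase in resident deposits held at foreign banks 346.8; capital account: debt forgiveness received from foreign official creditors 128.7, acquisition of foreign patents and trademarks (non-produced assets) 117.4.)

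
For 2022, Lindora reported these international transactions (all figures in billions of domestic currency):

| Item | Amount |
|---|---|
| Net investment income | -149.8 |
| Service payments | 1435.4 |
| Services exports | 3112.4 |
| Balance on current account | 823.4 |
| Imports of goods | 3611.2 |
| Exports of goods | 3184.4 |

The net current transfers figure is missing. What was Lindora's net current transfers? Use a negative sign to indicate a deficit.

-277.0

Current account = goods balance + services balance + net primary income + net secondary income
Sum of the known components = 1100.4
Net current transfers = CA - (known components) = 823.4 - 1100.4 = -277.0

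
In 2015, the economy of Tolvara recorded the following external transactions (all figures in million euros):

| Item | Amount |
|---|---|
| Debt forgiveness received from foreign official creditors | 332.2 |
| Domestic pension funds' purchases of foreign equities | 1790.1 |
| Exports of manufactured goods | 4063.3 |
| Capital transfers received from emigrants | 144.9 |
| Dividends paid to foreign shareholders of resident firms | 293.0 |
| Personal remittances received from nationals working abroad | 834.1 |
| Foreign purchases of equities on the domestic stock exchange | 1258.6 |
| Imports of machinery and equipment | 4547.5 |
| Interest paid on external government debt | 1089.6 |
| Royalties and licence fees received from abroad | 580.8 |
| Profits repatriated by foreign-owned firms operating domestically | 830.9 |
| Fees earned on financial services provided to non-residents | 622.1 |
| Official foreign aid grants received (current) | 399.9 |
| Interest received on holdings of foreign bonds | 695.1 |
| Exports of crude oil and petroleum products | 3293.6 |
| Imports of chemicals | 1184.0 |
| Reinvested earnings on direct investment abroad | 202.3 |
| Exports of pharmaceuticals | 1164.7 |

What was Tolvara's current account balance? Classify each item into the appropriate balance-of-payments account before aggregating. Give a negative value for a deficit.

3910.9

Goods: 3293.6 + 4063.3 - 1184.0 + 1164.7 - 4547.5 = 2790.1
Services: 580.8 + 622.1 = 1202.9
Primary income: -1089.6 - 293.0 + 695.1 + 202.3 - 830.9 = -1316.1
Secondary income: 399.9 + 834.1 = 1234.0
Current account = 2790.1 + 1202.9 + (-1316.1) + 1234.0 = 3910.9
(Excluded from the current account — capital account: debt forgiveness received from foreign official creditors 332.2, capital transfers received from emigrants 144.9; financial account: domestic pension funds' purchases of foreign equities 1790.1, foreign purchases of equities on the domestic stock exchange 1258.6.)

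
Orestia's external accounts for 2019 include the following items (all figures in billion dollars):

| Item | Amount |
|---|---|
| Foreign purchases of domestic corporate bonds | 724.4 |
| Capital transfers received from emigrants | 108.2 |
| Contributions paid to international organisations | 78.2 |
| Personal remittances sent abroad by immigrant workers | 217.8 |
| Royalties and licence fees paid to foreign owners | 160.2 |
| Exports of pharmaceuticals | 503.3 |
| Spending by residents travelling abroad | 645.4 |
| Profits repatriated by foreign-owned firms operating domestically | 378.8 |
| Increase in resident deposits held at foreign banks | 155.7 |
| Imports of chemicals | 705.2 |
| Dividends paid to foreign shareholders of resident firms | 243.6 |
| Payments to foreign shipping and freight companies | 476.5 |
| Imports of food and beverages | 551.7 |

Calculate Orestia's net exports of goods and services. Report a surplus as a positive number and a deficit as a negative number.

-2035.7

Goods: -705.2 - 551.7 + 503.3 = -753.6
Services: -476.5 - 160.2 - 645.4 = -1282.1
Trade balance = -753.6 + (-1282.1) = -2035.7
(Excluded from the trade balance — financial account: foreign purchases of domestic corporate bonds 724.4, increase in resident deposits held at foreign banks 155.7; capital account: capital transfers received from emigrants 108.2; secondary income: contributions paid to international organisations 78.2, personal remittances sent abroad by immigrant workers 217.8; primary income: profits repatriated by foreign-owned firms operating domestically 378.8, dividends paid to foreign shareholders of resident firms 243.6.)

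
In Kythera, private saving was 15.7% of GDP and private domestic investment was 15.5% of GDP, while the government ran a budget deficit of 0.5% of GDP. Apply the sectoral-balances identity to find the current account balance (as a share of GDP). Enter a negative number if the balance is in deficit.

-0.3

By the sectoral-balances identity, CA = (S_private - I) + (T - G).
Private balance = 15.7 - 15.5 = 0.2
Government balance (T - G) = -0.5
CA = 0.2 + (-0.5) = -0.3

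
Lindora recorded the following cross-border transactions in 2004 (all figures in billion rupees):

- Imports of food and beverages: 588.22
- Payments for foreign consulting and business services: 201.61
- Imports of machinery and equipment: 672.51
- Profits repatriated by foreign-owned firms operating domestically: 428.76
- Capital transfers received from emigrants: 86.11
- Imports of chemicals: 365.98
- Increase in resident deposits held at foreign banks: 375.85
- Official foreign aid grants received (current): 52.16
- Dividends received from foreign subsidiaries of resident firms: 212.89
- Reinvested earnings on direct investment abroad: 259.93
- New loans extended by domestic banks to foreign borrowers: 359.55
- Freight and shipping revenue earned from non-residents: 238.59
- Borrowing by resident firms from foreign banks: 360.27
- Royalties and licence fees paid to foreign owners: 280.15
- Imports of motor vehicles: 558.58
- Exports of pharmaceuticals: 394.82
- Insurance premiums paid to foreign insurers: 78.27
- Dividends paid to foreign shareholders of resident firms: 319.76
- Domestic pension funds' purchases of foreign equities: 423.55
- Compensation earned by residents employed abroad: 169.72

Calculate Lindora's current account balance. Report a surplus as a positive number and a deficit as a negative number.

-2165.73

Goods: -672.51 + 394.82 - 558.58 - 588.22 - 365.98 = -1790.47
Services: 238.59 - 78.27 - 201.61 - 280.15 = -321.44
Primary income: 259.93 - 428.76 + 169.72 - 319.76 + 212.89 = -105.98
Secondary income: 52.16
Current account = (-1790.47) + (-321.44) + (-105.98) + 52.16 = -2165.73
(Excluded from the current account — capital account: capital transfers received from emigrants 86.11; financial account: increase in resident deposits held at foreign banks 375.85, new loans extended by domestic banks to foreign borrowers 359.55, borrowing by resident firms from foreign banks 360.27, domestic pension funds' purchases of foreign equities 423.55.)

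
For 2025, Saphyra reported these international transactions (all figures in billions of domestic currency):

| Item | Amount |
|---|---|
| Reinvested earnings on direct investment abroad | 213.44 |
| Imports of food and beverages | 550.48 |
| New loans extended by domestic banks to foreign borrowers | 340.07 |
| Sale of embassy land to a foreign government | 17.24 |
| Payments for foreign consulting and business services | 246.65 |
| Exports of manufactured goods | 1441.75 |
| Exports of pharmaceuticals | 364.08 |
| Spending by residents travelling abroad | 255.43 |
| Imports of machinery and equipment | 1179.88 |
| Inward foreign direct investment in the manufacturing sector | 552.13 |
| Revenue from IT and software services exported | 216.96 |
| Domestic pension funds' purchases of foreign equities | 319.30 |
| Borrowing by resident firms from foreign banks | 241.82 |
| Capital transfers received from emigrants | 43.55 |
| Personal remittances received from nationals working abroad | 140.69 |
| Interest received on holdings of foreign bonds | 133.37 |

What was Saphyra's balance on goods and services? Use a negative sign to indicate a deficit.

-209.65

Goods: 364.08 - 1179.88 - 550.48 + 1441.75 = 75.47
Services: 216.96 - 246.65 - 255.43 = -285.12
Trade balance = 75.47 + (-285.12) = -209.65
(Excluded from the trade balance — primary income: reinvested earnings on direct investment abroad 213.44, interest received on holdings of foreign bonds 133.37; financial account: new loans extended by domestic banks to foreign borrowers 340.07, inward foreign direct investment in the manufacturing sector 552.13, domestic pension funds' purchases of foreign equities 319.30, borrowing by resident firms from foreign banks 241.82; capital account: sale of embassy land to a foreign government 17.24, capital transfers received from emigrants 43.55; secondary income: personal remittances received from nationals working abroad 140.69.)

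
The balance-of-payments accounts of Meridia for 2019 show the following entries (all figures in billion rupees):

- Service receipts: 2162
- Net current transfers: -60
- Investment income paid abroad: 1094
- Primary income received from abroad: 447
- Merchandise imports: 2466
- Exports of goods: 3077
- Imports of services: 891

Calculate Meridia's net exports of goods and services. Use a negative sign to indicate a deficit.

Goods balance = 3077 - 2466 = 611
Services balance = 2162 - 891 = 1271
Trade balance (goods + services) = 611 + 1271 = 1882

1882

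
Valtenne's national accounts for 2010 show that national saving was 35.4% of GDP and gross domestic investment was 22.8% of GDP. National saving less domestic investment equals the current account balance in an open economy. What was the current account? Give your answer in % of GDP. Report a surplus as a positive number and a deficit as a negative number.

CA = S - I = 35.4 - 22.8 = 12.6

12.6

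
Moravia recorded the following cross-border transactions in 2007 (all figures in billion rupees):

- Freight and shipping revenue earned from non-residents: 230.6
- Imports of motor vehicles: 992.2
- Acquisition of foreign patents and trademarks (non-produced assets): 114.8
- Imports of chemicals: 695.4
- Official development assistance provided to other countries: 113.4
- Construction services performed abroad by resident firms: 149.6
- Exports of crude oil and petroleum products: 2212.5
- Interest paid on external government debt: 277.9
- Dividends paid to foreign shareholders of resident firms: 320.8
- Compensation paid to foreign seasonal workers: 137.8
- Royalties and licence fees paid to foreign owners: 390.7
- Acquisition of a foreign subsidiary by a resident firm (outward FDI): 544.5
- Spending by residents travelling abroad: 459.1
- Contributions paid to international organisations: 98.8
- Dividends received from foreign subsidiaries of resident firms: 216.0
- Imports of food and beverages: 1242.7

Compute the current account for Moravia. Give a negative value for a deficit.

-1920.1

Goods: 2212.5 - 992.2 - 1242.7 - 695.4 = -717.8
Services: -459.1 + 230.6 + 149.6 - 390.7 = -469.6
Primary income: -320.8 - 137.8 - 277.9 + 216.0 = -520.5
Secondary income: -98.8 - 113.4 = -212.2
Current account = (-717.8) + (-469.6) + (-520.5) + (-212.2) = -1920.1
(Excluded from the current account — capital account: acquisition of foreign patents and trademarks (non-produced assets) 114.8; financial account: acquisition of a foreign subsidiary by a resident firm (outward FDI) 544.5.)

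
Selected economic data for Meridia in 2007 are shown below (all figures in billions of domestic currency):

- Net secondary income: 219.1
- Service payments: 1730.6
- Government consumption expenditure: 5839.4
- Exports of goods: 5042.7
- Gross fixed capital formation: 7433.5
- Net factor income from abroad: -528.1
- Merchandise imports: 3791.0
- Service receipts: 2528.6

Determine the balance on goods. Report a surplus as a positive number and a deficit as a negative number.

Goods balance = 5042.7 - 3791.0 = 1251.7

1251.7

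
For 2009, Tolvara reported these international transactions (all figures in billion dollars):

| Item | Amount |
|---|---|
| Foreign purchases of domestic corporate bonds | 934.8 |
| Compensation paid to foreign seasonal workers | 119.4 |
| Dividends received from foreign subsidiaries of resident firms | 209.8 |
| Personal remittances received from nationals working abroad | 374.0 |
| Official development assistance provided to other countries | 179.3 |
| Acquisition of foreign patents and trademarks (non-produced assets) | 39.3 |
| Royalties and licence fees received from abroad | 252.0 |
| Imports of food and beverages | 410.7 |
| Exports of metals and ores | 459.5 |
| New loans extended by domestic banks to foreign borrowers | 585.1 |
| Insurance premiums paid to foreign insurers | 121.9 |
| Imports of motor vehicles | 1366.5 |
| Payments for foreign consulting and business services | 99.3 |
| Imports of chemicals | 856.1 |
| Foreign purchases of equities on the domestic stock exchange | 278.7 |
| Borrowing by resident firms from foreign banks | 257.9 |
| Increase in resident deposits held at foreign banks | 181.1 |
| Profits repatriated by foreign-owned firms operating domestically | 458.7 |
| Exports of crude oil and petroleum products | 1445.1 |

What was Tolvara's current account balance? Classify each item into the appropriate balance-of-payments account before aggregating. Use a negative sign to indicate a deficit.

Goods: -1366.5 - 856.1 + 1445.1 - 410.7 + 459.5 = -728.7
Services: 252.0 - 121.9 - 99.3 = 30.8
Primary income: -119.4 - 458.7 + 209.8 = -368.3
Secondary income: -179.3 + 374.0 = 194.7
Current account = (-728.7) + 30.8 + (-368.3) + 194.7 = -871.5
(Excluded from the current account — financial account: foreign purchases of domestic corporate bonds 934.8, new loans extended by domestic banks to foreign borrowers 585.1, foreign purchases of equities on the domestic stock exchange 278.7, borrowing by resident firms from foreign banks 257.9, increase in resident deposits held at foreign banks 181.1; capital account: acquisition of foreign patents and trademarks (non-produced assets) 39.3.)

-871.5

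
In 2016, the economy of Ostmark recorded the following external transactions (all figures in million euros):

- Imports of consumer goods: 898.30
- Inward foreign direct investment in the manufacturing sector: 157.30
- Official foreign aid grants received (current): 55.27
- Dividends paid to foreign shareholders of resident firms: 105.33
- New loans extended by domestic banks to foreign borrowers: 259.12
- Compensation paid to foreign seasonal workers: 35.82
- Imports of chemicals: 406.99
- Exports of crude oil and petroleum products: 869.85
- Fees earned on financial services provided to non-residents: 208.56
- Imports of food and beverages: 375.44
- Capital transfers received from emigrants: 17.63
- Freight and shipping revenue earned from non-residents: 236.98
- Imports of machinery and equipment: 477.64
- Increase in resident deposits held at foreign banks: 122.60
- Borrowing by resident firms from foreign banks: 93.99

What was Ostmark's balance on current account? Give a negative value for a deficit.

-928.86

Goods: -898.30 - 406.99 - 477.64 - 375.44 + 869.85 = -1288.52
Services: 236.98 + 208.56 = 445.54
Primary income: -35.82 - 105.33 = -141.15
Secondary income: 55.27
Current account = (-1288.52) + 445.54 + (-141.15) + 55.27 = -928.86
(Excluded from the current account — financial account: inward foreign direct investment in the manufacturing sector 157.30, new loans extended by domestic banks to foreign borrowers 259.12, increase in resident deposits held at foreign banks 122.60, borrowing by resident firms from foreign banks 93.99; capital account: capital transfers received from emigrants 17.63.)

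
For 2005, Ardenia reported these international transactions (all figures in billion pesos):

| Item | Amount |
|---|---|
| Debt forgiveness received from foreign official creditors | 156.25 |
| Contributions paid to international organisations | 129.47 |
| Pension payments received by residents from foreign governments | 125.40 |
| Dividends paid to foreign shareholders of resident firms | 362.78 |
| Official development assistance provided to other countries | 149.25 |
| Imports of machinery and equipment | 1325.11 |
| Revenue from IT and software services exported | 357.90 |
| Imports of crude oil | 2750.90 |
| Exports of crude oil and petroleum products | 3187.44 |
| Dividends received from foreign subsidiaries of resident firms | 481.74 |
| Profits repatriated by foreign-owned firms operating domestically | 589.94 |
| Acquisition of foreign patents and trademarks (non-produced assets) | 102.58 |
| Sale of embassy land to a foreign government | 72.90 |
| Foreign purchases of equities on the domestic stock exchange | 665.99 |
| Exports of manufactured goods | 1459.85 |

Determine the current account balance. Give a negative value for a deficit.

Goods: 1459.85 - 1325.11 - 2750.90 + 3187.44 = 571.28
Services: 357.90
Primary income: -589.94 - 362.78 + 481.74 = -470.98
Secondary income: 125.40 - 129.47 - 149.25 = -153.32
Current account = 571.28 + 357.90 + (-470.98) + (-153.32) = 304.88
(Excluded from the current account — capital account: debt forgiveness received from foreign official creditors 156.25, acquisition of foreign patents and trademarks (non-produced assets) 102.58, sale of embassy land to a foreign government 72.90; financial account: foreign purchases of equities on the domestic stock exchange 665.99.)

304.88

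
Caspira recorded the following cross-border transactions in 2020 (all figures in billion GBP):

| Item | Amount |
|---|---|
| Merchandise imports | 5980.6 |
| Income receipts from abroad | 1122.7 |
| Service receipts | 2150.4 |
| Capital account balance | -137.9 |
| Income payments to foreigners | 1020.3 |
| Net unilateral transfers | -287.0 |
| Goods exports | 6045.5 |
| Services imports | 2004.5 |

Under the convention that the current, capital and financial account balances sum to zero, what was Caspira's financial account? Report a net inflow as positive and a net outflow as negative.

Goods balance = 6045.5 - 5980.6 = 64.9
Services balance = 2150.4 - 2004.5 = 145.9
Trade balance (goods + services) = 64.9 + 145.9 = 210.8
Net primary income = 1122.7 - 1020.3 = 102.4
Net secondary income = -287.0
Current account = 210.8 + 102.4 + (-287.0) = 26.2
Financial account = -(26.2 + (-137.9)) = 111.7

111.7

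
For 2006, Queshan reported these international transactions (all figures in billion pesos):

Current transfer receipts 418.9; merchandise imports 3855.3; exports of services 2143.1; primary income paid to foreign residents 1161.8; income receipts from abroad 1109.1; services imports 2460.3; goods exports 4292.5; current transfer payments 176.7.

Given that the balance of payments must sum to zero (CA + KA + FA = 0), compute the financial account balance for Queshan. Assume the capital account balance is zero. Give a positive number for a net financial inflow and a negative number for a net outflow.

-309.5

Goods balance = 4292.5 - 3855.3 = 437.2
Services balance = 2143.1 - 2460.3 = -317.2
Trade balance (goods + services) = 437.2 + (-317.2) = 120.0
Net primary income = 1109.1 - 1161.8 = -52.7
Net secondary income = 418.9 - 176.7 = 242.2
Current account = 120.0 + (-52.7) + 242.2 = 309.5
Financial account = -(309.5) = -309.5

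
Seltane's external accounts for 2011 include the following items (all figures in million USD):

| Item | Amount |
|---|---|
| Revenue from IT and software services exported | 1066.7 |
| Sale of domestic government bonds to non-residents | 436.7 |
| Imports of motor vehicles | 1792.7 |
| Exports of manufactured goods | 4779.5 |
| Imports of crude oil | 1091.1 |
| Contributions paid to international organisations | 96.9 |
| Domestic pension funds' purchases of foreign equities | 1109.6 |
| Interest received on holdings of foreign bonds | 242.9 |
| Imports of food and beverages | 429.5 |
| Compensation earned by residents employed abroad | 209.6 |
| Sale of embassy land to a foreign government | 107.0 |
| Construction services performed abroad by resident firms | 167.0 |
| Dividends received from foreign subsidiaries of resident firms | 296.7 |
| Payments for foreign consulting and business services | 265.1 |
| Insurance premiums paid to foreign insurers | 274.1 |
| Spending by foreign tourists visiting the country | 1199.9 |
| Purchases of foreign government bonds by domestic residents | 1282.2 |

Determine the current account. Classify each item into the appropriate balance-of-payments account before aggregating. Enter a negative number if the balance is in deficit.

Goods: -429.5 + 4779.5 - 1792.7 - 1091.1 = 1466.2
Services: 1066.7 + 167.0 - 265.1 + 1199.9 - 274.1 = 1894.4
Primary income: 296.7 + 209.6 + 242.9 = 749.2
Secondary income: -96.9
Current account = 1466.2 + 1894.4 + 749.2 + (-96.9) = 4012.9
(Excluded from the current account — financial account: sale of domestic government bonds to non-residents 436.7, domestic pension funds' purchases of foreign equities 1109.6, purchases of foreign government bonds by domestic residents 1282.2; capital account: sale of embassy land to a foreign government 107.0.)

4012.9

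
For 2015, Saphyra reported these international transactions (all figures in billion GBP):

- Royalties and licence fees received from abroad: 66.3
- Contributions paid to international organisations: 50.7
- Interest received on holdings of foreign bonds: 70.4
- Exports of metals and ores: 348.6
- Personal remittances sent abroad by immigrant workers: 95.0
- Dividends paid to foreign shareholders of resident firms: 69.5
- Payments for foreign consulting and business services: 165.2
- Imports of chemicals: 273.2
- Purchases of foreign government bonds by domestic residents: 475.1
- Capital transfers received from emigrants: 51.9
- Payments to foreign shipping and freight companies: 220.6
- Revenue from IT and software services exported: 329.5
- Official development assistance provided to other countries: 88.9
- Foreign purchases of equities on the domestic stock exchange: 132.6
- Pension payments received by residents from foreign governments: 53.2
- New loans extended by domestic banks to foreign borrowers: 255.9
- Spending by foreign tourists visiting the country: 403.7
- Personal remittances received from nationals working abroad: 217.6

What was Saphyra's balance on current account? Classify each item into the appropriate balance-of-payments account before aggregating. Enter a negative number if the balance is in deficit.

526.2

Goods: 348.6 - 273.2 = 75.4
Services: 403.7 - 165.2 + 66.3 - 220.6 + 329.5 = 413.7
Primary income: 70.4 - 69.5 = 0.9
Secondary income: 217.6 - 88.9 - 50.7 - 95.0 + 53.2 = 36.2
Current account = 75.4 + 413.7 + 0.9 + 36.2 = 526.2
(Excluded from the current account — financial account: purchases of foreign government bonds by domestic residents 475.1, foreign purchases of equities on the domestic stock exchange 132.6, new loans extended by domestic banks to foreign borrowers 255.9; capital account: capital transfers received from emigrants 51.9.)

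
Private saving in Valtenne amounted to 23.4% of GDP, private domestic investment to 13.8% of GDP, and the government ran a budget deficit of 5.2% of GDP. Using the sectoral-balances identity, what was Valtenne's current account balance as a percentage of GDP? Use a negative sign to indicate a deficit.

4.4

By the sectoral-balances identity, CA = (S_private - I) + (T - G).
Private balance = 23.4 - 13.8 = 9.6
Government balance (T - G) = -5.2
CA = 9.6 + (-5.2) = 4.4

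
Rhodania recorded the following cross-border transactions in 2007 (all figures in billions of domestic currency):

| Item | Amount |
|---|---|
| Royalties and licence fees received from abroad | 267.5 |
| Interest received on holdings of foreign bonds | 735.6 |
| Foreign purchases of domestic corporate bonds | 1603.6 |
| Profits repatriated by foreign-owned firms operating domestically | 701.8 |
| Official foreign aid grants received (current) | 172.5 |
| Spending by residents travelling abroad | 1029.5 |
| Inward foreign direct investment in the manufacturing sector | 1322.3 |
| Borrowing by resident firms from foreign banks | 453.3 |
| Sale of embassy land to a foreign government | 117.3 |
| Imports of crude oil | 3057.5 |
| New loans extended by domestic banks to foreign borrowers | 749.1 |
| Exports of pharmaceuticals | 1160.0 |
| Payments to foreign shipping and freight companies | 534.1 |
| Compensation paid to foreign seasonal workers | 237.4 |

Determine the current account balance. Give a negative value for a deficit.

-3224.7

Goods: 1160.0 - 3057.5 = -1897.5
Services: 267.5 - 534.1 - 1029.5 = -1296.1
Primary income: -701.8 - 237.4 + 735.6 = -203.6
Secondary income: 172.5
Current account = (-1897.5) + (-1296.1) + (-203.6) + 172.5 = -3224.7
(Excluded from the current account — financial account: foreign purchases of domestic corporate bonds 1603.6, inward foreign direct investment in the manufacturing sector 1322.3, borrowing by resident firms from foreign banks 453.3, new loans extended by domestic banks to foreign borrowers 749.1; capital account: sale of embassy land to a foreign government 117.3.)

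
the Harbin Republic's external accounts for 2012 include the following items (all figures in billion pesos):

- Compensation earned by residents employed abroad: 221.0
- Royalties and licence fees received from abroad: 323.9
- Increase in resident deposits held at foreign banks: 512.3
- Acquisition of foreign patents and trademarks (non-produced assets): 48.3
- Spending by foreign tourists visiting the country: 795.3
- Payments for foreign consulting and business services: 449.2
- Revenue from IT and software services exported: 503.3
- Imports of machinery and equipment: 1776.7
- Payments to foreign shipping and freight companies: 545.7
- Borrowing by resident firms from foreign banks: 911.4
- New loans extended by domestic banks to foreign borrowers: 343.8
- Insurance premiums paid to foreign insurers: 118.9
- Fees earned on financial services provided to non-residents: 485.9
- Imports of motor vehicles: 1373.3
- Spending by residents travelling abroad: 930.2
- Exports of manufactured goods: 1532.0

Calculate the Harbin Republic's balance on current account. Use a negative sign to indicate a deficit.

Goods: -1373.3 + 1532.0 - 1776.7 = -1618.0
Services: -449.2 - 118.9 + 485.9 - 930.2 + 795.3 + 503.3 + 323.9 - 545.7 = 64.4
Primary income: 221.0
Current account = (-1618.0) + 64.4 + 221.0 = -1332.6
(Excluded from the current account — financial account: increase in resident deposits held at foreign banks 512.3, borrowing by resident firms from foreign banks 911.4, new loans extended by domestic banks to foreign borrowers 343.8; capital account: acquisition of foreign patents and trademarks (non-produced assets) 48.3.)

-1332.6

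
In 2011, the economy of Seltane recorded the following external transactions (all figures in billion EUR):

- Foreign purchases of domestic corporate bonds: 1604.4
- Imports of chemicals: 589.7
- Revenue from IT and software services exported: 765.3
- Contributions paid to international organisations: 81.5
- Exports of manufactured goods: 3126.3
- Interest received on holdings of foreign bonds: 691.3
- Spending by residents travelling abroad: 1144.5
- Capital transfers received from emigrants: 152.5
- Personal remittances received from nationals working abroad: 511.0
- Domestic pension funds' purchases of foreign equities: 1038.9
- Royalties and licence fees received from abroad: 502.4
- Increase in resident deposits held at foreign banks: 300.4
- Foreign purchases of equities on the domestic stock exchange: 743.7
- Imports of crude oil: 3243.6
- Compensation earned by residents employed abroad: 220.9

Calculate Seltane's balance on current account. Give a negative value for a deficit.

757.9

Goods: -589.7 + 3126.3 - 3243.6 = -707.0
Services: 765.3 + 502.4 - 1144.5 = 123.2
Primary income: 691.3 + 220.9 = 912.2
Secondary income: -81.5 + 511.0 = 429.5
Current account = (-707.0) + 123.2 + 912.2 + 429.5 = 757.9
(Excluded from the current account — financial account: foreign purchases of domestic corporate bonds 1604.4, domestic pension funds' purchases of foreign equities 1038.9, increase in resident deposits held at foreign banks 300.4, foreign purchases of equities on the domestic stock exchange 743.7; capital account: capital transfers received from emigrants 152.5.)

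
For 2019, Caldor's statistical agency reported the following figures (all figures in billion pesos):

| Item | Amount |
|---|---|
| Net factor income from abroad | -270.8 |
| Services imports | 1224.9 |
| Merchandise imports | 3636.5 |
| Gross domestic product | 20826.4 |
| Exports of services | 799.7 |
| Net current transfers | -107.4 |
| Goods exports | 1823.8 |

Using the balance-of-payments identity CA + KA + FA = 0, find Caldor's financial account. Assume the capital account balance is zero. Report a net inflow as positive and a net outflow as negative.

Goods balance = 1823.8 - 3636.5 = -1812.7
Services balance = 799.7 - 1224.9 = -425.2
Trade balance (goods + services) = -1812.7 + (-425.2) = -2237.9
Net primary income = -270.8
Net secondary income = -107.4
Current account = -2237.9 + (-270.8) + (-107.4) = -2616.1
Financial account = -(-2616.1) = 2616.1

2616.1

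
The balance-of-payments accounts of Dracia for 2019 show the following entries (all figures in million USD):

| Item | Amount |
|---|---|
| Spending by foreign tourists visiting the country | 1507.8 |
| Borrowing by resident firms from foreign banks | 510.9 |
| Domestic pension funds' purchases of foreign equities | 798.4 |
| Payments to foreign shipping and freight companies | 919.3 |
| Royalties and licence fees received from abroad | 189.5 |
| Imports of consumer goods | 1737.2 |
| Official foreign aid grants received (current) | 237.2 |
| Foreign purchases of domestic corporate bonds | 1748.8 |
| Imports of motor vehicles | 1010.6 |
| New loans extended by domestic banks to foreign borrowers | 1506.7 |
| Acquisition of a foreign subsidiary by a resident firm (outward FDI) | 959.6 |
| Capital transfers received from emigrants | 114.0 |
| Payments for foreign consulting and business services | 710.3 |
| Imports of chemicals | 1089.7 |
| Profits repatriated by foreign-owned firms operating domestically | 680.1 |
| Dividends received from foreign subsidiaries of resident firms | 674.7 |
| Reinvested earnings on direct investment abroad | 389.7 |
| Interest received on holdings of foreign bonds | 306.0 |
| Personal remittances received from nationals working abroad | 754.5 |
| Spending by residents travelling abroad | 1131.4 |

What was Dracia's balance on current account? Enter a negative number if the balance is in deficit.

-3219.2

Goods: -1010.6 - 1737.2 - 1089.7 = -3837.5
Services: -1131.4 - 710.3 - 919.3 + 189.5 + 1507.8 = -1063.7
Primary income: 306.0 - 680.1 + 674.7 + 389.7 = 690.3
Secondary income: 237.2 + 754.5 = 991.7
Current account = (-3837.5) + (-1063.7) + 690.3 + 991.7 = -3219.2
(Excluded from the current account — financial account: borrowing by resident firms from foreign banks 510.9, domestic pension funds' purchases of foreign equities 798.4, foreign purchases of domestic corporate bonds 1748.8, new loans extended by domestic banks to foreign borrowers 1506.7, acquisition of a foreign subsidiary by a resident firm (outward FDI) 959.6; capital account: capital transfers received from emigrants 114.0.)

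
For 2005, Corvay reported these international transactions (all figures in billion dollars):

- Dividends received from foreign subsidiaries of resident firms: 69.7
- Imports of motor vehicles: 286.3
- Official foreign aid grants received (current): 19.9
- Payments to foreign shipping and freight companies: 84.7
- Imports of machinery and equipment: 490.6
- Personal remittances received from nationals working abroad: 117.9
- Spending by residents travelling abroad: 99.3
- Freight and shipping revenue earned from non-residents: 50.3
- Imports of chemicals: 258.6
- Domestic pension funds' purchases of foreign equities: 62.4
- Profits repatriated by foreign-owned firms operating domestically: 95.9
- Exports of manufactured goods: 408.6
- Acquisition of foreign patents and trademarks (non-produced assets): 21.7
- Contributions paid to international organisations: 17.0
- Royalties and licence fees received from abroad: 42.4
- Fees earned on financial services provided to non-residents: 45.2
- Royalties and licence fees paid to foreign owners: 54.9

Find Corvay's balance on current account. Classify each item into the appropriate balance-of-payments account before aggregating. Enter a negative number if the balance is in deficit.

Goods: 408.6 - 490.6 - 258.6 - 286.3 = -626.9
Services: 45.2 - 54.9 + 50.3 - 99.3 + 42.4 - 84.7 = -101.0
Primary income: -95.9 + 69.7 = -26.2
Secondary income: -17.0 + 117.9 + 19.9 = 120.8
Current account = (-626.9) + (-101.0) + (-26.2) + 120.8 = -633.3
(Excluded from the current account — financial account: domestic pension funds' purchases of foreign equities 62.4; capital account: acquisition of foreign patents and trademarks (non-produced assets) 21.7.)

-633.3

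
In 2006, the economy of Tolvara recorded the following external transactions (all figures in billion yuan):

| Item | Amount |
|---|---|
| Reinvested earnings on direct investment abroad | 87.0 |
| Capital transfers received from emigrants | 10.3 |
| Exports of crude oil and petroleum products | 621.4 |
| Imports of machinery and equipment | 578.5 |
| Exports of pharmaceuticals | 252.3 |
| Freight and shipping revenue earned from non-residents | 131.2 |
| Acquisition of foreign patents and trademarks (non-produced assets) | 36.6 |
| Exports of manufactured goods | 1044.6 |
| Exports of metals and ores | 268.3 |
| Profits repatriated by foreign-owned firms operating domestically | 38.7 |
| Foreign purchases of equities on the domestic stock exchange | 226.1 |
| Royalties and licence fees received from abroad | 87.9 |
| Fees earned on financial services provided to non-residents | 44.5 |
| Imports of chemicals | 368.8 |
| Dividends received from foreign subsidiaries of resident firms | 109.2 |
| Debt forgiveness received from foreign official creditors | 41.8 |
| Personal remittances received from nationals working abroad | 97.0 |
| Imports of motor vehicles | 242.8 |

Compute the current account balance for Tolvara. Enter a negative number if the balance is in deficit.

1514.6

Goods: -242.8 + 621.4 + 252.3 - 368.8 + 268.3 - 578.5 + 1044.6 = 996.5
Services: 44.5 + 87.9 + 131.2 = 263.6
Primary income: 109.2 + 87.0 - 38.7 = 157.5
Secondary income: 97.0
Current account = 996.5 + 263.6 + 157.5 + 97.0 = 1514.6
(Excluded from the current account — capital account: capital transfers received from emigrants 10.3, acquisition of foreign patents and trademarks (non-produced assets) 36.6, debt forgiveness received from foreign official creditors 41.8; financial account: foreign purchases of equities on the domestic stock exchange 226.1.)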